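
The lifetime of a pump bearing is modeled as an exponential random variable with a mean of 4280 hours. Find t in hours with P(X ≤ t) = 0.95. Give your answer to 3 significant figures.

12800

The rate is λ = 1/4280 = 0.000233645 per hour.
Set 1 − e^(−λt) = 0.95, so t = −ln(0.05)/λ = 2.9957/0.000233645 ≈ 12821.7 hours.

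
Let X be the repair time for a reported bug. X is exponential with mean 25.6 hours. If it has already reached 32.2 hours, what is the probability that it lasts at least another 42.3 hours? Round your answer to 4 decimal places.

The rate is λ = 1/25.6 = 0.0390625 per hour.
By the memoryless property, P(X > 32.2+42.3 | X > 32.2) = P(X > 42.3).
P(X > 42.3) = e^(−1.6523) ≈ 0.1916.

0.1916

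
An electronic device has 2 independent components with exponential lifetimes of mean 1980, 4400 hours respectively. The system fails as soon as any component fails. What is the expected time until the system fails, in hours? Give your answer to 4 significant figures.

The first failure time is exponential with rate Σλ_i = 1/1980 + 1/4400 = 0.000732323 per hour.
E[min] = 1/Σλ = 1/0.000732323 = 1365.52 hours.

1366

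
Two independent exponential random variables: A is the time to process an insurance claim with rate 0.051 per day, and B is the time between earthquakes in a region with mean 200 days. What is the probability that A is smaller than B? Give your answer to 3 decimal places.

0.911

λ_1 = 0.051, λ_2 = 1/200 = 0.005.
For independent exponentials, P(A < B) = λ_1/(λ_1+λ_2) = 0.051/0.056 ≈ 0.911.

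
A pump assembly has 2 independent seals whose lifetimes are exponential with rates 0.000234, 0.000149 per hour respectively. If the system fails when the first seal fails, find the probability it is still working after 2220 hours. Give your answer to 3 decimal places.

The time to first failure is exponential with rate Σλ = 0.000234 + 0.000149 = 0.000383.
P(min > 2220) = e^(−0.000383·2220) = e^(−0.85026) ≈ 0.427.

0.427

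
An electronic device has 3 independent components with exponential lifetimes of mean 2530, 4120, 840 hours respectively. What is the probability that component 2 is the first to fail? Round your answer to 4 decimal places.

0.1327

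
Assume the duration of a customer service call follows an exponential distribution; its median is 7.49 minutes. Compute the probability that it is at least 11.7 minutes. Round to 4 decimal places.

For an exponential, median = ln(2)/λ, so λ = ln 2 / 7.49 = 0.092543 per minute.
P(X > 11.7) = e^(−λ·11.7) = e^(−1.0828) ≈ 0.3387.

0.3387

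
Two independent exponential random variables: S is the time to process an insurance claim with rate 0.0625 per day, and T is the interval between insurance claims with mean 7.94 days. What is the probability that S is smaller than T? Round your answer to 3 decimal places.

0.332

λ_1 = 0.0625, λ_2 = 1/7.94 = 0.125945.
For independent exponentials, P(S < T) = λ_1/(λ_1+λ_2) = 0.0625/0.188445 ≈ 0.332.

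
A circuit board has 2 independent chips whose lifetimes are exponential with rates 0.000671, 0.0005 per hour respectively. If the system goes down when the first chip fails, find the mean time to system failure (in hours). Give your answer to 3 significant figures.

The time to first failure is exponential with rate Σλ = 0.000671 + 0.0005 = 0.001171.
E[min] = 1/Σλ = 1/0.001171 = 853.971 hours.

854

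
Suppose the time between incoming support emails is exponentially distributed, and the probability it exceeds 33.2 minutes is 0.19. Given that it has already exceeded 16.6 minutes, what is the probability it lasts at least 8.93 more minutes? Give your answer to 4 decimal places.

0.6397

From e^(−λ·33.2) = 0.19, λ = −ln(0.19)/33.2 = 0.050022.
Memoryless: P(X > 16.6+8.93 | X > 16.6) = P(X > 8.93) = e^(−0.050022·8.93) ≈ 0.6397.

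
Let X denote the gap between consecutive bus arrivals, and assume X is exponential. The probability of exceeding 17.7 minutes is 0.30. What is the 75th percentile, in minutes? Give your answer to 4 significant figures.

e^(−λ·17.7) = 0.30 ⇒ λ = −ln(0.30)/17.7 = 0.0680211.
75th percentile: 1 − e^(−λt) = 0.75, t = −ln(0.25)/λ = 20.3804 minutes.

20.38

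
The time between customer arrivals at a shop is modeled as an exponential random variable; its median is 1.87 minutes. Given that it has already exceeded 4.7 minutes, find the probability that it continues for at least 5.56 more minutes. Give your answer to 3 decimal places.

0.127

For an exponential, median = ln(2)/λ, so λ = ln 2 / 1.87 = 0.370667 per minute.
By the memoryless property, P(X > 4.7+5.56 | X > 4.7) = P(X > 5.56).
P(X > 5.56) = e^(−2.0609) ≈ 0.127.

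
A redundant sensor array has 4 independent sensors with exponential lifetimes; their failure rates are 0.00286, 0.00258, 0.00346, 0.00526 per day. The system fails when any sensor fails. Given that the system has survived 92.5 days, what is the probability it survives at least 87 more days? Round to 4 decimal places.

0.2917

Time to first failure ~ Exp(Σλ) with Σλ = 0.01416.
By memorylessness, P(T > 92.5+87 | T > 92.5) = P(T > 87) = e^(−0.01416·87) ≈ 0.2917.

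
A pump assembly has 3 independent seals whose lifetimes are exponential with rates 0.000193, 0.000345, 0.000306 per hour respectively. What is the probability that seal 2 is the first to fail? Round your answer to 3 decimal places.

0.409

The time to first failure is exponential with rate Σλ = 0.000193 + 0.000345 + 0.000306 = 0.000844.
P(seal 2 first) = λ_2/Σλ = 0.000345/0.000844 ≈ 0.409.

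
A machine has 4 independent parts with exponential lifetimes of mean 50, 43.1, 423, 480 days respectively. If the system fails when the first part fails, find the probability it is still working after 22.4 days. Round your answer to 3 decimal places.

0.344

The first failure time is exponential with rate Σλ_i = 1/50 + 1/43.1 + 1/423 + 1/480 = 0.0476493 per day.
P(min > 22.4) = e^(−0.0476493·22.4) = e^(−1.0673) ≈ 0.344.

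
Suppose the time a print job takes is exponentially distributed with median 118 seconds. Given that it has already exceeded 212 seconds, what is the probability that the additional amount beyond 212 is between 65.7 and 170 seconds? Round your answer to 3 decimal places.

0.311

For an exponential, median = ln(2)/λ, so λ = ln 2 / 118 = 0.00587413 per second.
Memoryless: the residual past 212 is again Exp(λ).
P(65.7 < residual < 170) = e^(−λ·65.7) − e^(−λ·170) = 0.67982 − 0.36839 ≈ 0.311.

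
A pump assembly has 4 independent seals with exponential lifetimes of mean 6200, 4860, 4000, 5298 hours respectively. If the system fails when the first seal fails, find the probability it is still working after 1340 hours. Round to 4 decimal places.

0.3397

The first failure time is exponential with rate Σλ_i = 1/6200 + 1/4860 + 1/4000 + 1/5298 = 0.000805802 per hour.
P(min > 1340) = e^(−0.000805802·1340) = e^(−1.0798) ≈ 0.3397.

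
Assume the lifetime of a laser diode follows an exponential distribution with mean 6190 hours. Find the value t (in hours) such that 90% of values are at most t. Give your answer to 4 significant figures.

14250

The rate is λ = 1/6190 = 0.000161551 per hour.
Set 1 − e^(−λt) = 0.9, so t = −ln(0.1)/λ = 2.3026/0.000161551 ≈ 14253 hours.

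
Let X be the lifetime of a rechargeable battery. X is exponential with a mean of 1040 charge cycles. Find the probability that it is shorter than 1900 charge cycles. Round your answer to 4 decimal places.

0.8391

The rate is λ = 1/1040 = 0.000961538 per charge cycle.
P(X ≤ 1900) = 1 − e^(−λ·1900) = 1 − e^(−1.8269) ≈ 0.8391.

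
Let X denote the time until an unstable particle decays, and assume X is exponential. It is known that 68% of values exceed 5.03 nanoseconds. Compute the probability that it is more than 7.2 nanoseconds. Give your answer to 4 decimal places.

0.5758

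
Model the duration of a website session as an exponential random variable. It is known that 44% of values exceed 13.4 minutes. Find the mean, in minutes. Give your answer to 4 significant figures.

16.32

e^(−λ·13.4) = 0.44 ⇒ λ = −ln(0.44)/13.4 = 0.0612672.
Mean = 1/λ = 16.3219 minutes.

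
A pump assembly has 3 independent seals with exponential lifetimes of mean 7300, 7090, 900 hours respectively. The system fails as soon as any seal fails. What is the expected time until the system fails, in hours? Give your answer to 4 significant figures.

The first failure time is exponential with rate Σλ_i = 1/7300 + 1/7090 + 1/900 = 0.00138914 per hour.
E[min] = 1/Σλ = 1/0.00138914 = 719.869 hours.

719.9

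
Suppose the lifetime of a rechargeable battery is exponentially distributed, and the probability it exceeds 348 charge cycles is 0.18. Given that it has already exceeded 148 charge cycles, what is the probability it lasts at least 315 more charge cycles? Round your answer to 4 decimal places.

0.2118

From e^(−λ·348) = 0.18, λ = −ln(0.18)/348 = 0.00492758.
Memoryless: P(X > 148+315 | X > 148) = P(X > 315) = e^(−0.00492758·315) ≈ 0.2118.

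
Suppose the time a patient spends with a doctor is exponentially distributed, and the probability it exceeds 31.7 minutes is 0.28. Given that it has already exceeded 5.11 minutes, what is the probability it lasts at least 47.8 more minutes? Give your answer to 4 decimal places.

0.1467

From e^(−λ·31.7) = 0.28, λ = −ln(0.28)/31.7 = 0.0401566.
Memoryless: P(X > 5.11+47.8 | X > 5.11) = P(X > 47.8) = e^(−0.0401566·47.8) ≈ 0.1467.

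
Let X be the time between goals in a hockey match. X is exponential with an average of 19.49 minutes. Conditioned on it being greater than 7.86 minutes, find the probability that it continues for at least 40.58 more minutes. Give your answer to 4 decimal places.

The rate is λ = 1/19.49 = 0.0513084 per minute.
By the memoryless property, P(X > 7.86+40.58 | X > 7.86) = P(X > 40.58).
P(X > 40.58) = e^(−2.0821) ≈ 0.1247.

0.1247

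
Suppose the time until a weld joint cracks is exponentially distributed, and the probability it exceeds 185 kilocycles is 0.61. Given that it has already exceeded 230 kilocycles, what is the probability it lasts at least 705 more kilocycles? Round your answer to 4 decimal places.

0.1520

From e^(−λ·185) = 0.61, λ = −ln(0.61)/185 = 0.00267187.
Memoryless: P(X > 230+705 | X > 230) = P(X > 705) = e^(−0.00267187·705) ≈ 0.1520.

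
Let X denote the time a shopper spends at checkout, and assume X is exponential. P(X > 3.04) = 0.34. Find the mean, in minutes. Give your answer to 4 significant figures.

2.818

e^(−λ·3.04) = 0.34 ⇒ λ = −ln(0.34)/3.04 = 0.354872.
Mean = 1/λ = 2.81792 minutes.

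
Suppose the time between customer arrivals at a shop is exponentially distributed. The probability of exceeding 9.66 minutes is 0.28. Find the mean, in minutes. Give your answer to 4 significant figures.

7.589

e^(−λ·9.66) = 0.28 ⇒ λ = −ln(0.28)/9.66 = 0.131777.
Mean = 1/λ = 7.58858 minutes.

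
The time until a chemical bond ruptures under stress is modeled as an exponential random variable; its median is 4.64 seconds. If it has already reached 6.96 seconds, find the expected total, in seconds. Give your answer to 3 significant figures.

13.7

For an exponential, median = ln(2)/λ, so λ = ln 2 / 4.64 = 0.149385 per second.
By memorylessness, E[X | X > 6.96] = 6.96 + 1/λ = 6.96 + 6.6941 = 13.6541 seconds.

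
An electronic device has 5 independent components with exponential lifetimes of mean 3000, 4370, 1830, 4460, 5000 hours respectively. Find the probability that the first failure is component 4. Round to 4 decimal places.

0.1463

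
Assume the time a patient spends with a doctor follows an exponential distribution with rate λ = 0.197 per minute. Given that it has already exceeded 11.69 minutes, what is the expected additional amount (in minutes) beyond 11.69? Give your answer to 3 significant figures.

By memorylessness, the remaining amount past any threshold is again Exp(λ) with mean 1/λ = 5.07614 minutes.

5.08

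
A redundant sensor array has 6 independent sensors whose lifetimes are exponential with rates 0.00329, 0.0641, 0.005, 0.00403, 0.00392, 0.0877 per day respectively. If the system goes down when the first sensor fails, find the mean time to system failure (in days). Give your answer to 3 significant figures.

The time to first failure is exponential with rate Σλ = 0.00329 + 0.0641 + 0.005 + 0.00403 + 0.00392 + 0.0877 = 0.16804.
E[min] = 1/Σλ = 1/0.16804 = 5.95096 days.

5.95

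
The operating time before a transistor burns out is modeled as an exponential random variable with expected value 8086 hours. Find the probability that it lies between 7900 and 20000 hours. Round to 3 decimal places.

The rate is λ = 1/8086 = 0.000123671 per hour.
P(7900 < X < 20000) = e^(−λ·7900) − e^(−λ·20000) = 0.37644 − 0.08430 ≈ 0.292.

0.292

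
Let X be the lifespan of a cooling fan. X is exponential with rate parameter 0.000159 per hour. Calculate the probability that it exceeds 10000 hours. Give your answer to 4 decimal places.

P(X > 10000) = e^(−λ·10000) = e^(−1.59) ≈ 0.2039.

0.2039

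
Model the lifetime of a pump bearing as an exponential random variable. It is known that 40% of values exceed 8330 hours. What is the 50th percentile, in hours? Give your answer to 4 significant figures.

e^(−λ·8330) = 0.40 ⇒ λ = −ln(0.40)/8330 = 0.000109999.
50th percentile: 1 − e^(−λt) = 0.5, t = −ln(0.5)/λ = 6301.4 hours.

6301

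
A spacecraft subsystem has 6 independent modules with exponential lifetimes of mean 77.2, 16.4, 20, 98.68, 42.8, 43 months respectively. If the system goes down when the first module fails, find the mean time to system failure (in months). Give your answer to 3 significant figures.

The first failure time is exponential with rate Σλ_i = 1/77.2 + 1/16.4 + 1/20 + 1/98.68 + 1/42.8 + 1/43 = 0.180683 per month.
E[min] = 1/Σλ = 1/0.180683 = 5.53455 months.

5.53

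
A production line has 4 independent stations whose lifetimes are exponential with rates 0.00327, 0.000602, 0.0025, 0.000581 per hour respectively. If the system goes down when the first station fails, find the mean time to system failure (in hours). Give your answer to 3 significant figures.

The time to first failure is exponential with rate Σλ = 0.00327 + 0.000602 + 0.0025 + 0.000581 = 0.006953.
E[min] = 1/Σλ = 1/0.006953 = 143.823 hours.

144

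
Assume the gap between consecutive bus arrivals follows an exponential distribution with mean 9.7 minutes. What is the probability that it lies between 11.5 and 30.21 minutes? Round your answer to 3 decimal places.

The rate is λ = 1/9.7 = 0.103093 per minute.
P(11.5 < X < 30.21) = e^(−λ·11.5) − e^(−λ·30.21) = 0.30557 − 0.04440 ≈ 0.261.

0.261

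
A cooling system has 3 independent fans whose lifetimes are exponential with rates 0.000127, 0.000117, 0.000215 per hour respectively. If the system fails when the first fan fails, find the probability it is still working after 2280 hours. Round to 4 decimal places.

0.3512

The time to first failure is exponential with rate Σλ = 0.000127 + 0.000117 + 0.000215 = 0.000459.
P(min > 2280) = e^(−0.000459·2280) = e^(−1.0465) ≈ 0.3512.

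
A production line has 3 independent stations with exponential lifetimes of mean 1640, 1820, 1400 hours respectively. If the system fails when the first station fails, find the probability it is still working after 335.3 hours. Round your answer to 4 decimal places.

0.5336

The first failure time is exponential with rate Σλ_i = 1/1640 + 1/1820 + 1/1400 = 0.00187349 per hour.
P(min > 335.3) = e^(−0.00187349·335.3) = e^(−0.62818) ≈ 0.5336.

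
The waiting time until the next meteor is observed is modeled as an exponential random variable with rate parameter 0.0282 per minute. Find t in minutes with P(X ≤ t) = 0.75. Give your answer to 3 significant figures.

49.2

Set 1 − e^(−λt) = 0.75, so t = −ln(0.25)/λ = 1.3863/0.0282 ≈ 49.1594 minutes.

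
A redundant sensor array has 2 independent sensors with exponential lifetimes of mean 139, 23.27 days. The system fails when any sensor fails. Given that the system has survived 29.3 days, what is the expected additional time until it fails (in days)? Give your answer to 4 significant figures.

19.93

First-failure rate Σλ = 1/139 + 1/23.27 = 0.050168.
By memorylessness the expected residual is 1/Σλ = 19.933 days, regardless of the 29.3 already elapsed.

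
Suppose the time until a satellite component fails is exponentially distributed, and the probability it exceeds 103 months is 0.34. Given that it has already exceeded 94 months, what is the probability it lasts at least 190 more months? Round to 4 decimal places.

0.1367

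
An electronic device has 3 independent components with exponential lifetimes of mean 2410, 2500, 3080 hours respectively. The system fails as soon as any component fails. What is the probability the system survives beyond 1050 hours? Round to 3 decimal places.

The first failure time is exponential with rate Σλ_i = 1/2410 + 1/2500 + 1/3080 = 0.00113961 per hour.
P(min > 1050) = e^(−0.00113961·1050) = e^(−1.1966) ≈ 0.302.

0.302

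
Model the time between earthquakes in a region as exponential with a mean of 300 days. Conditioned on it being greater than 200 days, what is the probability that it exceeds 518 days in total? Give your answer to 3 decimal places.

0.346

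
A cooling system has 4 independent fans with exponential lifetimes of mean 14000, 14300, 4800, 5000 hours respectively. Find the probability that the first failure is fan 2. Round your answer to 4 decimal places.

Rates: λ_i = 1/mean_i → 0.0000714286, 0.0000699301, 0.000208333, 0.0002; Σλ = 0.000549692.
P(fan 2 first) = λ_2/Σλ = 0.0000699301/0.000549692 ≈ 0.1272.

0.1272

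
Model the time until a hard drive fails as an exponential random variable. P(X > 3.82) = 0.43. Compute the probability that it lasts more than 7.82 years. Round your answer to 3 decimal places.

0.178

e^(−λ·3.82) = 0.43 ⇒ λ = −ln(0.43)/3.82 = 0.220935.
P(X > 7.82) = e^(−0.220935·7.82) = e^(−1.7277) ≈ 0.178.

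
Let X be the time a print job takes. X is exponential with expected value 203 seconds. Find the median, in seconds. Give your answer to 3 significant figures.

141

The rate is λ = 1/203 = 0.00492611 per second.
Set 1 − e^(−λt) = 0.5, so t = −ln(0.5)/λ = 0.69315/0.00492611 ≈ 140.709 seconds.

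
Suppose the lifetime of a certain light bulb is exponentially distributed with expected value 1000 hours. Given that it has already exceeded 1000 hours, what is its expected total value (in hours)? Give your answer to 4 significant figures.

The rate is λ = 1/1000 = 0.001 per hour.
By memorylessness, E[X | X > 1000] = 1000 + 1/λ = 1000 + 1000 = 2000 hours.

2000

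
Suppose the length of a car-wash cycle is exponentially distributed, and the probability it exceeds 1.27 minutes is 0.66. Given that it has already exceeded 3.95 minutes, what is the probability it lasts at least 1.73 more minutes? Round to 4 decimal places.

From e^(−λ·1.27) = 0.66, λ = −ln(0.66)/1.27 = 0.327178.
Memoryless: P(X > 3.95+1.73 | X > 3.95) = P(X > 1.73) = e^(−0.327178·1.73) ≈ 0.5678.

0.5678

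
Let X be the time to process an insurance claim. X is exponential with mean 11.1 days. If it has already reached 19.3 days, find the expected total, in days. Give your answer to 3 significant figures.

30.4

The rate is λ = 1/11.1 = 0.0900901 per day.
By memorylessness, E[X | X > 19.3] = 19.3 + 1/λ = 19.3 + 11.1 = 30.4 days.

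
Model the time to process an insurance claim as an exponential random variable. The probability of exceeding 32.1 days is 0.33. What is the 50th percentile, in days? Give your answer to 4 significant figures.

e^(−λ·32.1) = 0.33 ⇒ λ = −ln(0.33)/32.1 = 0.0345378.
50th percentile: 1 − e^(−λt) = 0.5, t = −ln(0.5)/λ = 20.0692 days.

20.07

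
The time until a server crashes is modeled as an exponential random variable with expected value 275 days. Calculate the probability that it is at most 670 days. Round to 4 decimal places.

The rate is λ = 1/275 = 0.00363636 per day.
P(X ≤ 670) = 1 − e^(−λ·670) = 1 − e^(−2.4364) ≈ 0.9125.

0.9125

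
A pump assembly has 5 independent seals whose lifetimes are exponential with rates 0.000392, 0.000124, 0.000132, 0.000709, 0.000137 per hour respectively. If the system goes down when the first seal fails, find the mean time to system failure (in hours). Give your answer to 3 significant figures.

669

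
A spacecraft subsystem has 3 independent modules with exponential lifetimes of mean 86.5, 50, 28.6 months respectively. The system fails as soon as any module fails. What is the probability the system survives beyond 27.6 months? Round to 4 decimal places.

The first failure time is exponential with rate Σλ_i = 1/86.5 + 1/50 + 1/28.6 = 0.0665257 per month.
P(min > 27.6) = e^(−0.0665257·27.6) = e^(−1.8361) ≈ 0.1594.

0.1594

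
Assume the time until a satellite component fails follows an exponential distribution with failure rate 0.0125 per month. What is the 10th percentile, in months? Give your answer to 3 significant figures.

Set 1 − e^(−λt) = 0.1, so t = −ln(0.9)/λ = 0.10536/0.0125 ≈ 8.42884 months.

8.43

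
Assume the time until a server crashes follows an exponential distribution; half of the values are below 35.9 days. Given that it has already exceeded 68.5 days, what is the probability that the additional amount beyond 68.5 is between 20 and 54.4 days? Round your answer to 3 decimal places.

0.330

For an exponential, median = ln(2)/λ, so λ = ln 2 / 35.9 = 0.0193077 per day.
Memoryless: the residual past 68.5 is again Exp(λ).
P(20 < residual < 54.4) = e^(−λ·20) − e^(−λ·54.4) = 0.67967 − 0.34982 ≈ 0.330.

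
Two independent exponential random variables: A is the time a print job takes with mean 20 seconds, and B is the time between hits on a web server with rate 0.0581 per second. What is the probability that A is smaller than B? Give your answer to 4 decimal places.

λ_1 = 1/20 = 0.05, λ_2 = 0.0581.
For independent exponentials, P(A < B) = λ_1/(λ_1+λ_2) = 0.05/0.1081 ≈ 0.4625.

0.4625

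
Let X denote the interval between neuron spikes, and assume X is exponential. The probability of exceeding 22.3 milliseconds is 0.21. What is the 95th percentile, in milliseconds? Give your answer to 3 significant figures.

e^(−λ·22.3) = 0.21 ⇒ λ = −ln(0.21)/22.3 = 0.0699842.
95th percentile: 1 − e^(−λt) = 0.95, t = −ln(0.05)/λ = 42.8058 milliseconds.

42.8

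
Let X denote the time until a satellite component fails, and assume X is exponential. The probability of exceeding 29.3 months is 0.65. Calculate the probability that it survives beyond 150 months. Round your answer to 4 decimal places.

e^(−λ·29.3) = 0.65 ⇒ λ = −ln(0.65)/29.3 = 0.0147025.
P(X > 150) = e^(−0.0147025·150) = e^(−2.2054) ≈ 0.1102.

0.1102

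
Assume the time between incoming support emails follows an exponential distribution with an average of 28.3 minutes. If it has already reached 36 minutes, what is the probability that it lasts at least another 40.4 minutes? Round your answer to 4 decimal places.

The rate is λ = 1/28.3 = 0.0353357 per minute.
By the memoryless property, P(X > 36+40.4 | X > 36) = P(X > 40.4).
P(X > 40.4) = e^(−1.4276) ≈ 0.2399.

0.2399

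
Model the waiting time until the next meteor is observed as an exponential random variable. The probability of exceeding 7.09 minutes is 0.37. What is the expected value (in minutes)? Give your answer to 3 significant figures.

7.13

e^(−λ·7.09) = 0.37 ⇒ λ = −ln(0.37)/7.09 = 0.140233.
Mean = 1/λ = 7.13099 minutes.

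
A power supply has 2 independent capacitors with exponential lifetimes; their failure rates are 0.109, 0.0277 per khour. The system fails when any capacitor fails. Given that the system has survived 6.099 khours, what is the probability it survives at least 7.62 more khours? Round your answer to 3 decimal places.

0.353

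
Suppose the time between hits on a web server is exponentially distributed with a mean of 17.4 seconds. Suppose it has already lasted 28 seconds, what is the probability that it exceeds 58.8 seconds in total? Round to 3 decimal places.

0.170

The rate is λ = 1/17.4 = 0.0574713 per second.
By the memoryless property, P(X > 28+30.8 | X > 28) = P(X > 30.8).
P(X > 30.8) = e^(−1.7701) ≈ 0.170.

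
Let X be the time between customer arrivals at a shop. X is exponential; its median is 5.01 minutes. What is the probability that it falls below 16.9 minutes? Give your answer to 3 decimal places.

0.903

For an exponential, median = ln(2)/λ, so λ = ln 2 / 5.01 = 0.138353 per minute.
P(X ≤ 16.9) = 1 − e^(−λ·16.9) = 1 − e^(−2.3382) ≈ 0.903.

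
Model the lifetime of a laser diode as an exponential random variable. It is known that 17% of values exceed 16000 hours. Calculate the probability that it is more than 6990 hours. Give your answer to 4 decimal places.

e^(−λ·16000) = 0.17 ⇒ λ = −ln(0.17)/16000 = 0.000110747.
P(X > 6990) = e^(−0.000110747·6990) = e^(−0.77412) ≈ 0.4611.

0.4611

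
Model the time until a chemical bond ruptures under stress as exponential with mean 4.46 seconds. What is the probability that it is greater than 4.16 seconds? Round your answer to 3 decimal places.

The rate is λ = 1/4.46 = 0.224215 per second.
P(X > 4.16) = e^(−λ·4.16) = e^(−0.93274) ≈ 0.393.

0.393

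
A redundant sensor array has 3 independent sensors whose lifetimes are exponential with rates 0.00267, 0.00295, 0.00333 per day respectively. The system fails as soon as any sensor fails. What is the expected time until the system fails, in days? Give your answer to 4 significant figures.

111.7

The time to first failure is exponential with rate Σλ = 0.00267 + 0.00295 + 0.00333 = 0.00895.
E[min] = 1/Σλ = 1/0.00895 = 111.732 days.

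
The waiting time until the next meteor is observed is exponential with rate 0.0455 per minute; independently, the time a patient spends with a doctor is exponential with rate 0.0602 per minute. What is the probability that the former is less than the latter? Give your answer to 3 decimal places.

0.430

λ_1 = 0.0455, λ_2 = 0.0602.
For independent exponentials, P(the former < the latter) = λ_1/(λ_1+λ_2) = 0.0455/0.1057 ≈ 0.430.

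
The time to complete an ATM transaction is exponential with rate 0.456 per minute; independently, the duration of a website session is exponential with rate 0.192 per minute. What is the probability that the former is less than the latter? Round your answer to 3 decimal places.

0.704

λ_1 = 0.456, λ_2 = 0.192.
For independent exponentials, P(the former < the latter) = λ_1/(λ_1+λ_2) = 0.456/0.648 ≈ 0.704.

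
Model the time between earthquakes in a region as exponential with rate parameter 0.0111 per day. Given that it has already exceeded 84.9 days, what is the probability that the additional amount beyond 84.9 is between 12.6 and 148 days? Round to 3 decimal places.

Memoryless: the residual past 84.9 is again Exp(λ).
P(12.6 < residual < 148) = e^(−λ·12.6) − e^(−λ·148) = 0.86948 − 0.19344 ≈ 0.676.

0.676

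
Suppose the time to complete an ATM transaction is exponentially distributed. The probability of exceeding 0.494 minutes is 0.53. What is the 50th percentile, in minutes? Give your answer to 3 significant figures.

e^(−λ·0.494) = 0.53 ⇒ λ = −ln(0.53)/0.494 = 1.28518.
50th percentile: 1 − e^(−λt) = 0.5, t = −ln(0.5)/λ = 0.539339 minutes.

0.539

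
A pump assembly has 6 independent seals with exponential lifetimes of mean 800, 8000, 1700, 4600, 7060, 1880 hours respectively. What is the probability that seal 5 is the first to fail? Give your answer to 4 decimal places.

0.0496

Rates: λ_i = 1/mean_i → 0.00125, 0.000125, 0.000588235, 0.000217391, 0.000141643, 0.000531915; Σλ = 0.00285418.
P(seal 5 first) = λ_5/Σλ = 0.000141643/0.00285418 ≈ 0.0496.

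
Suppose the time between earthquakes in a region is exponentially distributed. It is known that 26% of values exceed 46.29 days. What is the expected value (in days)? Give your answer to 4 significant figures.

34.36

e^(−λ·46.29) = 0.26 ⇒ λ = −ln(0.26)/46.29 = 0.0291007.
Mean = 1/λ = 34.3634 days.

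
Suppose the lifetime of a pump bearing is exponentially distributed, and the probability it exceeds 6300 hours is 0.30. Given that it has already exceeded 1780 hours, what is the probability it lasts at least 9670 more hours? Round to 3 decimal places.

From e^(−λ·6300) = 0.30, λ = −ln(0.30)/6300 = 0.000191107.
Memoryless: P(X > 1780+9670 | X > 1780) = P(X > 9670) = e^(−0.000191107·9670) ≈ 0.158.

0.158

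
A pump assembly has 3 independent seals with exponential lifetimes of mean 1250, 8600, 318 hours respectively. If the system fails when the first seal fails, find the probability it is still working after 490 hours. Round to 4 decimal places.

The first failure time is exponential with rate Σλ_i = 1/1250 + 1/8600 + 1/318 = 0.00406093 per hour.
P(min > 490) = e^(−0.00406093·490) = e^(−1.9899) ≈ 0.1367.

0.1367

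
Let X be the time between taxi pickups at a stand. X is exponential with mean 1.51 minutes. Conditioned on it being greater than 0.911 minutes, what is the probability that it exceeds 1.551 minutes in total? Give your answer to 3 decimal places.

0.655

The rate is λ = 1/1.51 = 0.662252 per minute.
P(X > s+t | X > s) = e^(−λ(s+t))/e^(−λs) = e^(−λt), independent of s = 0.911.
P(X > 0.64) = e^(−0.42384) ≈ 0.655.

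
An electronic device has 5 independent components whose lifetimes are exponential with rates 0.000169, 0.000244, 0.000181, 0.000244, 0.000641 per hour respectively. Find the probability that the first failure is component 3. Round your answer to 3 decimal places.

0.122

The time to first failure is exponential with rate Σλ = 0.000169 + 0.000244 + 0.000181 + 0.000244 + 0.000641 = 0.001479.
P(component 3 first) = λ_3/Σλ = 0.000181/0.001479 ≈ 0.122.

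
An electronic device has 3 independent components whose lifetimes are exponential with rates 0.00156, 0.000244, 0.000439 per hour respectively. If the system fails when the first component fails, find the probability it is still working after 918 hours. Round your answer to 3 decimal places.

The time to first failure is exponential with rate Σλ = 0.00156 + 0.000244 + 0.000439 = 0.002243.
P(min > 918) = e^(−0.002243·918) = e^(−2.0591) ≈ 0.128.

0.128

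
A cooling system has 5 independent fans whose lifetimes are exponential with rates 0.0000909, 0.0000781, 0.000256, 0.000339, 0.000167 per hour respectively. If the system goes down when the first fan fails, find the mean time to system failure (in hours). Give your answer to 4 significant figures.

1074

The time to first failure is exponential with rate Σλ = 0.0000909 + 0.0000781 + 0.000256 + 0.000339 + 0.000167 = 0.000931.
E[min] = 1/Σλ = 1/0.000931 = 1074.11 hours.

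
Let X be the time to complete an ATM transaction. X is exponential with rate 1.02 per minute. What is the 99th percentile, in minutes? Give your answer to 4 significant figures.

4.515

Set 1 − e^(−λt) = 0.99, so t = −ln(0.01)/λ = 4.6052/1.02 ≈ 4.51487 minutes.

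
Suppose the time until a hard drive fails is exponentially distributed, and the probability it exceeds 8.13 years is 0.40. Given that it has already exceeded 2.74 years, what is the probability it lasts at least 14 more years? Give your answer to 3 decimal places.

From e^(−λ·8.13) = 0.40, λ = −ln(0.40)/8.13 = 0.112705.
Memoryless: P(X > 2.74+14 | X > 2.74) = P(X > 14) = e^(−0.112705·14) ≈ 0.206.

0.206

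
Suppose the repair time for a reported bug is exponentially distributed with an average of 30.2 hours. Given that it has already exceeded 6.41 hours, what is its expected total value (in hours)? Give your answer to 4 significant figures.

The rate is λ = 1/30.2 = 0.0331126 per hour.
By memorylessness, E[X | X > 6.41] = 6.41 + 1/λ = 6.41 + 30.2 = 36.61 hours.

36.61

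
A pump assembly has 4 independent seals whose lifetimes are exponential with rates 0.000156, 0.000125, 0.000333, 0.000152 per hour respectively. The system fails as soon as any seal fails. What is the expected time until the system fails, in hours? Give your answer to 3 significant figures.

1310

The time to first failure is exponential with rate Σλ = 0.000156 + 0.000125 + 0.000333 + 0.000152 = 0.000766.
E[min] = 1/Σλ = 1/0.000766 = 1305.48 hours.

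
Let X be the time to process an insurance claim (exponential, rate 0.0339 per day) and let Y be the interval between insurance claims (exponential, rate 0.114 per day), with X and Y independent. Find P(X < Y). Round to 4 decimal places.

0.2292

λ_1 = 0.0339, λ_2 = 0.114.
For independent exponentials, P(X < Y) = λ_1/(λ_1+λ_2) = 0.0339/0.1479 ≈ 0.2292.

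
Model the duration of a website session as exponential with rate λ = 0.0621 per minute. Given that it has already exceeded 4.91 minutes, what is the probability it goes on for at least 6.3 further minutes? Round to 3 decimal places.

0.676

By the memoryless property, P(X > 4.91+6.3 | X > 4.91) = P(X > 6.3).
P(X > 6.3) = e^(−0.39123) ≈ 0.676.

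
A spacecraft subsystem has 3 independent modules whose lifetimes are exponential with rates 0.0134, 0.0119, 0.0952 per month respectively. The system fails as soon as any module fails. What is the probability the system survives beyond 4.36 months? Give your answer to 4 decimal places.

The time to first failure is exponential with rate Σλ = 0.0134 + 0.0119 + 0.0952 = 0.1205.
P(min > 4.36) = e^(−0.1205·4.36) = e^(−0.52538) ≈ 0.5913.

0.5913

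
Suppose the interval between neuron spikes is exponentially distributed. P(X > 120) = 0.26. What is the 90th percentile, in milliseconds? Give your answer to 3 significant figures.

205

e^(−λ·120) = 0.26 ⇒ λ = −ln(0.26)/120 = 0.0112256.
90th percentile: 1 − e^(−λt) = 0.9, t = −ln(0.1)/λ = 205.119 milliseconds.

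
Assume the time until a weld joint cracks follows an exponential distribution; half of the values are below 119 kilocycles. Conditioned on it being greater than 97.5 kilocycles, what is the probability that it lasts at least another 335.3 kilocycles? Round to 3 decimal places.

For an exponential, median = ln(2)/λ, so λ = ln 2 / 119 = 0.00582477 per kilocycle.
The exponential is memoryless, so the remaining time is again Exp(λ): the condition X > 97.5 is irrelevant.
P(X > 335.3) = e^(−1.953) ≈ 0.142.

0.142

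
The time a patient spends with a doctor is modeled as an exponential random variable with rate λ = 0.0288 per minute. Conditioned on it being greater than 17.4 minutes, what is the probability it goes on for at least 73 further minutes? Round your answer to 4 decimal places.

P(X > s+t | X > s) = e^(−λ(s+t))/e^(−λs) = e^(−λt), independent of s = 17.4.
P(X > 73) = e^(−2.1024) ≈ 0.1222.

0.1222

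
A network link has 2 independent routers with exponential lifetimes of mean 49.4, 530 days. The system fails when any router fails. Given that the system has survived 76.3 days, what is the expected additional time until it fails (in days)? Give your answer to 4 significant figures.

45.19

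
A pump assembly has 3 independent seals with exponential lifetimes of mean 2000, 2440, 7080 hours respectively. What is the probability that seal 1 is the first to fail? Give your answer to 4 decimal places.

0.4757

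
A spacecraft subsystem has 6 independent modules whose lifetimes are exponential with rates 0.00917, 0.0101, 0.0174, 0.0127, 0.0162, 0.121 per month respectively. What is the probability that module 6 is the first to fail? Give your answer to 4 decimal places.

The time to first failure is exponential with rate Σλ = 0.00917 + 0.0101 + 0.0174 + 0.0127 + 0.0162 + 0.121 = 0.18657.
P(module 6 first) = λ_6/Σλ = 0.121/0.18657 ≈ 0.6486.

0.6486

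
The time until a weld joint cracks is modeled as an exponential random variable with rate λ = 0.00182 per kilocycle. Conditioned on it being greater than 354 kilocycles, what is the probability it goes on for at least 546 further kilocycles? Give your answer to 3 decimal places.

P(X > s+t | X > s) = e^(−λ(s+t))/e^(−λs) = e^(−λt), independent of s = 354.
P(X > 546) = e^(−0.99372) ≈ 0.370.

0.370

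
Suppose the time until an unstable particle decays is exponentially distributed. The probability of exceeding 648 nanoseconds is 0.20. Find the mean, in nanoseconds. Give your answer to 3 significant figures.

403

e^(−λ·648) = 0.20 ⇒ λ = −ln(0.20)/648 = 0.0024837.
Mean = 1/λ = 402.625 nanoseconds.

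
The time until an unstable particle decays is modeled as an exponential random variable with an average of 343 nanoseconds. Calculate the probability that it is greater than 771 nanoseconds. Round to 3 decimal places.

The rate is λ = 1/343 = 0.00291545 per nanosecond.
P(X > 771) = e^(−λ·771) = e^(−2.2478) ≈ 0.106.

0.106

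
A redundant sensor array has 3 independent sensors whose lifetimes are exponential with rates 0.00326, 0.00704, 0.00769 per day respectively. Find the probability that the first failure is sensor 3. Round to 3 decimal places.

The time to first failure is exponential with rate Σλ = 0.00326 + 0.00704 + 0.00769 = 0.01799.
P(sensor 3 first) = λ_3/Σλ = 0.00769/0.01799 ≈ 0.427.

0.427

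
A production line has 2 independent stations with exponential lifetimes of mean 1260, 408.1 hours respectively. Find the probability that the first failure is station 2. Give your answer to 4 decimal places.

Rates: λ_i = 1/mean_i → 0.000793651, 0.00245038; Σλ = 0.00324403.
P(station 2 first) = λ_2/Σλ = 0.00245038/0.00324403 ≈ 0.7554.

0.7554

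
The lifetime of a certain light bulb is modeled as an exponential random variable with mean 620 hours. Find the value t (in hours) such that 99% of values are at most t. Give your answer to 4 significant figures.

The rate is λ = 1/620 = 0.0016129 per hour.
Set 1 − e^(−λt) = 0.99, so t = −ln(0.01)/λ = 4.6052/0.0016129 ≈ 2855.21 hours.

2855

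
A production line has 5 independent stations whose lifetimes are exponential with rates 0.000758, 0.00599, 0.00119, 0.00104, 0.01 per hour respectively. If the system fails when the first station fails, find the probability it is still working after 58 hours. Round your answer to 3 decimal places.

0.333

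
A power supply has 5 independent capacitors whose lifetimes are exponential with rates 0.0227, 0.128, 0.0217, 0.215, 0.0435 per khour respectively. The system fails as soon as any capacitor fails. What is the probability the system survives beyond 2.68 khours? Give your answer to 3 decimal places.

The time to first failure is exponential with rate Σλ = 0.0227 + 0.128 + 0.0217 + 0.215 + 0.0435 = 0.4309.
P(min > 2.68) = e^(−0.4309·2.68) = e^(−1.1548) ≈ 0.315.

0.315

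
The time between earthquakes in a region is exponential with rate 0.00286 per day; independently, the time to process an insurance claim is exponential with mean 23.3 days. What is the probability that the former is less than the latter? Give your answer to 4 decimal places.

0.0625

λ_1 = 0.00286, λ_2 = 1/23.3 = 0.0429185.
For independent exponentials, P(the former < the latter) = λ_1/(λ_1+λ_2) = 0.00286/0.0457785 ≈ 0.0625.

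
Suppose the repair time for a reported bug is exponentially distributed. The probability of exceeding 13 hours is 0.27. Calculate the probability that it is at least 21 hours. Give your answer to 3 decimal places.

0.121

e^(−λ·13) = 0.27 ⇒ λ = −ln(0.27)/13 = 0.100718.
P(X > 21) = e^(−0.100718·21) = e^(−2.1151) ≈ 0.121.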